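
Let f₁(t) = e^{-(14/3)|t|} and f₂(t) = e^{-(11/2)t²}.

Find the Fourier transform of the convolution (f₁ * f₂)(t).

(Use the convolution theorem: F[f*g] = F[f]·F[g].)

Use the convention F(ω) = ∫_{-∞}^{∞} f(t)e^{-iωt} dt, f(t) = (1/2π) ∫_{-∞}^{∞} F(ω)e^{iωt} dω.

F[f₁*f₂](ω) = \frac{84 \sqrt{22} \sqrt{\pi} e^{- \frac{\omega^{2}}{22}}}{11 \left(9 \omega^{2} + 196\right)}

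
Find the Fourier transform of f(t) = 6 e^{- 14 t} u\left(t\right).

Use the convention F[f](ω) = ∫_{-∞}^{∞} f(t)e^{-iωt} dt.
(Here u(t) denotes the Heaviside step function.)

F(ω) = \frac{6}{i \omega + 14}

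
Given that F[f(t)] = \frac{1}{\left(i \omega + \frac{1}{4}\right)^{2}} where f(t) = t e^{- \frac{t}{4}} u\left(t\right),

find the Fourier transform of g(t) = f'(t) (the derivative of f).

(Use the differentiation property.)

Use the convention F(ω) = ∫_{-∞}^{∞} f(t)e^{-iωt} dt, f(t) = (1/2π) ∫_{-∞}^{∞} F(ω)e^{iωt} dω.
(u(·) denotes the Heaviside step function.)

F[g](ω) = \frac{16 i \omega}{\left(4 i \omega + 1\right)^{2}}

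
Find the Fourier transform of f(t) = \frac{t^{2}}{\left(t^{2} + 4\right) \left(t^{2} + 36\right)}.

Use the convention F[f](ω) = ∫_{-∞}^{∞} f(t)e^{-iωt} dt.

F(ω) = \frac{\pi \left(3 - e^{4 \left|{\omega}\right|}\right) e^{- 6 \left|{\omega}\right|}}{16}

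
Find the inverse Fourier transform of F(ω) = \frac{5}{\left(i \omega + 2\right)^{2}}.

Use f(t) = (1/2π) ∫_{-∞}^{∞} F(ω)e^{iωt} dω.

f(t) = 5 t e^{- 2 t} u\left(t\right)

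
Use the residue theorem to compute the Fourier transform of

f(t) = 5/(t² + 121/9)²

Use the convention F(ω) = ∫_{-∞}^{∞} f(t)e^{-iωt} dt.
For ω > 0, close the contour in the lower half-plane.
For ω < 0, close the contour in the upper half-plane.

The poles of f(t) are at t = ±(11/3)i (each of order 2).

Let g(z) = f(z)e^{-iωz}; for large |z| the factor e^{-iωz} decays in the lower half-plane when ω > 0 and in the upper half-plane when ω < 0.

Case ω > 0 (lower half-plane, clockwise contour ⇒ F(ω) = -2πi·ΣRes):
  Res_{z = - \frac{11 i}{3}} g(z) = \frac{45 i \left(11 \omega + 3\right) e^{- \frac{11 \omega}{3}}}{5324} (pole of order 2)
  F(ω) = -2πi·ΣRes = \frac{45 \pi \left(11 \omega + 3\right) e^{- \frac{11 \omega}{3}}}{2662}

Case ω < 0 (upper half-plane, counterclockwise contour ⇒ F(ω) = +2πi·ΣRes):
  Res_{z = \frac{11 i}{3}} g(z) = \frac{45 i \left(11 \omega - 3\right) e^{\frac{11 \omega}{3}}}{5324} (pole of order 2)
  F(ω) = 2πi·ΣRes = \frac{45 \pi \left(3 - 11 \omega\right) e^{\frac{11 \omega}{3}}}{2662}

Both cases combine into a single formula in |ω|:

F(ω) = \frac{45 \pi \left(11 \left|{\omega}\right| + 3\right) e^{- \frac{11 \left|{\omega}\right|}{3}}}{2662}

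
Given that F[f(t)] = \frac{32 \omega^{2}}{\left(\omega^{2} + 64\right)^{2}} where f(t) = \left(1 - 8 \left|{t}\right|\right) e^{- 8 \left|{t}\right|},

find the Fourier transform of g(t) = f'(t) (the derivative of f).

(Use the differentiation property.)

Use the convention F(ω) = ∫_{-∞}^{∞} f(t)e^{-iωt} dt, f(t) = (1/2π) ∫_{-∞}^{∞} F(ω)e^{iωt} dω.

F[g](ω) = \frac{32 i \omega^{3}}{\left(\omega^{2} + 64\right)^{2}}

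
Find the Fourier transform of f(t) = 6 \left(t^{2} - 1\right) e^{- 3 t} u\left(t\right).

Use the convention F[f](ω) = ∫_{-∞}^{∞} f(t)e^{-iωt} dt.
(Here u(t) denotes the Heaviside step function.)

F(ω) = \frac{6 \left(2 i \omega - \left(i \omega + 3\right)^{3} + 6\right)}{\left(i \omega + 3\right)^{4}}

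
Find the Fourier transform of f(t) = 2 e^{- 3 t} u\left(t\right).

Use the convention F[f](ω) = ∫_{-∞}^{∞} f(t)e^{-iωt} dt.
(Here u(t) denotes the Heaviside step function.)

F(ω) = \frac{2}{i \omega + 3}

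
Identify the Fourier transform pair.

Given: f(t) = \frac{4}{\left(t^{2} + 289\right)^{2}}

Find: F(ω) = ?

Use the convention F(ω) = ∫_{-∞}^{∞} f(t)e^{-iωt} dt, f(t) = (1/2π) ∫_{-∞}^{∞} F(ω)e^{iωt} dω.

F(ω) = \frac{2 \pi \left(17 \left|{\omega}\right| + 1\right) e^{- 17 \left|{\omega}\right|}}{4913}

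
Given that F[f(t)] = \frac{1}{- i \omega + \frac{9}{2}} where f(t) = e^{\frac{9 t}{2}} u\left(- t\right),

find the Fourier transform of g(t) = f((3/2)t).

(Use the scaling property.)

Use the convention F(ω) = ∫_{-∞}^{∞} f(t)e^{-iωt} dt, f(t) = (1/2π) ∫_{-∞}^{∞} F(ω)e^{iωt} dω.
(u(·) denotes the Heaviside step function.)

F[g](ω) = - \frac{4}{4 i \omega - 27}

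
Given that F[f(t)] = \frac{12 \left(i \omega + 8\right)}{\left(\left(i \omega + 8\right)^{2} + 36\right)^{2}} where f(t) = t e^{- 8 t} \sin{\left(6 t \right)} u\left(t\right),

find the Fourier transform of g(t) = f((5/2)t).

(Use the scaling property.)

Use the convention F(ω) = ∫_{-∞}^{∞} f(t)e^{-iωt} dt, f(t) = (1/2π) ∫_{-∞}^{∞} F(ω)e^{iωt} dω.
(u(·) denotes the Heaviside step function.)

F[g](ω) = \frac{75 \left(i \omega + 20\right)}{\left(\left(i \omega + 20\right)^{2} + 225\right)^{2}}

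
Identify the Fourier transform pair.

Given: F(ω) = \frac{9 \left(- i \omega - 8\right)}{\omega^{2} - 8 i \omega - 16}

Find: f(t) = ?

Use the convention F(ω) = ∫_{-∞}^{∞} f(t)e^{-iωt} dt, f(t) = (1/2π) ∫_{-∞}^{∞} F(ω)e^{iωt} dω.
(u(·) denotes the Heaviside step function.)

f(t) = 9 \left(4 t + 1\right) e^{- 4 t} u\left(t\right)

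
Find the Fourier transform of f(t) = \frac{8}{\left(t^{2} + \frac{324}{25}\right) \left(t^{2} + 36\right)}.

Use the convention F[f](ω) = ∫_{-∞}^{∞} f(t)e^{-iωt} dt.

F(ω) = - \frac{25 \pi e^{- 6 \left|{\omega}\right|}}{432} + \frac{125 \pi e^{- \frac{18 \left|{\omega}\right|}{5}}}{1296}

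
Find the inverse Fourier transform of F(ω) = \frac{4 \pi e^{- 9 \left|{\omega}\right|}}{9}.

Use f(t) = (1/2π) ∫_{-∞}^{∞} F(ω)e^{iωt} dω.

f(t) = \frac{4}{t^{2} + 81}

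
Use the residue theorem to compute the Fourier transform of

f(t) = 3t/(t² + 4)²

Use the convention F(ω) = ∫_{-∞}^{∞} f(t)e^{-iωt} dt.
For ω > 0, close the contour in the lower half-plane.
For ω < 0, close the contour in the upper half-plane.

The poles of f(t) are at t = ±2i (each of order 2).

Let g(z) = f(z)e^{-iωz}; for large |z| the factor e^{-iωz} decays in the lower half-plane when ω > 0 and in the upper half-plane when ω < 0.

Case ω > 0 (lower half-plane, clockwise contour ⇒ F(ω) = -2πi·ΣRes):
  Res_{z = - 2 i} g(z) = \frac{3 \omega e^{- 2 \omega}}{8} (pole of order 2)
  F(ω) = -2πi·ΣRes = - \frac{3 i \pi \omega e^{- 2 \omega}}{4}

Case ω < 0 (upper half-plane, counterclockwise contour ⇒ F(ω) = +2πi·ΣRes):
  Res_{z = 2 i} g(z) = - \frac{3 \omega e^{2 \omega}}{8} (pole of order 2)
  F(ω) = 2πi·ΣRes = - \frac{3 i \pi \omega e^{2 \omega}}{4}

Both cases combine into a single formula in |ω|:

F(ω) = - \frac{3 i \pi \omega e^{- 2 \left|{\omega}\right|}}{4}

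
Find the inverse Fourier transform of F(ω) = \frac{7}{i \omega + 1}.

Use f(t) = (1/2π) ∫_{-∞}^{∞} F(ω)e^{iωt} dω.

f(t) = 7 e^{- t} u\left(t\right)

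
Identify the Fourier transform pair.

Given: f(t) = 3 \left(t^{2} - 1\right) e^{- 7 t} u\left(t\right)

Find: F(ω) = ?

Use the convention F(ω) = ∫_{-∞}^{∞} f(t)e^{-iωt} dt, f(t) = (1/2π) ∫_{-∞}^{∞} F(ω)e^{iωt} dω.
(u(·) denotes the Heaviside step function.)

F(ω) = \frac{3 \left(2 i \omega - \left(i \omega + 7\right)^{3} + 14\right)}{\left(i \omega + 7\right)^{4}}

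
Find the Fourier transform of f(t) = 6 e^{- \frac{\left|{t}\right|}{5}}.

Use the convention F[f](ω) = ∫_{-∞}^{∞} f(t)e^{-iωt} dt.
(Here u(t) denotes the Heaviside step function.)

F(ω) = \frac{60}{25 \omega^{2} + 1}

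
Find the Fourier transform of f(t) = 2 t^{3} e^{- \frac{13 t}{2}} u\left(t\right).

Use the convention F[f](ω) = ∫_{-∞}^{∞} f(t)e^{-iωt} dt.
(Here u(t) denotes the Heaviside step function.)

F(ω) = \frac{192}{\left(2 i \omega + 13\right)^{4}}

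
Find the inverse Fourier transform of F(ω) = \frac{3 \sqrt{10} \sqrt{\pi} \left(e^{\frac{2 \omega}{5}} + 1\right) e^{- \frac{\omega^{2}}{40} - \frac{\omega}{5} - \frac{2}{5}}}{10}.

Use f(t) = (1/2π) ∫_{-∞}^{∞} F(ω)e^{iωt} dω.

f(t) = 6 e^{- 10 t^{2}} \cos{\left(4 t \right)}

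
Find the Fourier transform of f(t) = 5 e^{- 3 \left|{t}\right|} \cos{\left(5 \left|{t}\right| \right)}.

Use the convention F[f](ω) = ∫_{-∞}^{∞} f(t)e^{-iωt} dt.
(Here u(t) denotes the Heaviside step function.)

F(ω) = \frac{30 \left(\omega^{2} + 34\right)}{\omega^{4} - 32 \omega^{2} + 1156}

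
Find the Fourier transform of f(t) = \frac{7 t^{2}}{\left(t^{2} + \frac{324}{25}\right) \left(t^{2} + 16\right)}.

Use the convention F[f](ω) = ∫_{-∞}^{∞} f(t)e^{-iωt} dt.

F(ω) = \frac{175 \pi e^{- 4 \left|{\omega}\right|}}{19} - \frac{315 \pi e^{- \frac{18 \left|{\omega}\right|}{5}}}{38}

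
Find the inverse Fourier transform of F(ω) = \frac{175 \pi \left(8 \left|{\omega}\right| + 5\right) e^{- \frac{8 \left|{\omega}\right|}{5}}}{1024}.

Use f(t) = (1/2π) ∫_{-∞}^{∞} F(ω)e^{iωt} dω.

f(t) = \frac{7}{\left(t^{2} + \frac{64}{25}\right)^{2}}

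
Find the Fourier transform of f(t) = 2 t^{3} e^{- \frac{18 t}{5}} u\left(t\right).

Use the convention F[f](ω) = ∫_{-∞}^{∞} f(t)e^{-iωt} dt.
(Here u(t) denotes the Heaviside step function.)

F(ω) = \frac{7500}{\left(5 i \omega + 18\right)^{4}}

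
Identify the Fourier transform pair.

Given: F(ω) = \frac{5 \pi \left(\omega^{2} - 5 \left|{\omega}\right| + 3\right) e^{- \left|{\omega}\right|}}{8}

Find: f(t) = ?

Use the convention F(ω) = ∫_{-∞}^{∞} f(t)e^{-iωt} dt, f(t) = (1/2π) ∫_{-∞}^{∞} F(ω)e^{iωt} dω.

f(t) = \frac{5 t^{4}}{\left(t^{2} + 1\right)^{3}}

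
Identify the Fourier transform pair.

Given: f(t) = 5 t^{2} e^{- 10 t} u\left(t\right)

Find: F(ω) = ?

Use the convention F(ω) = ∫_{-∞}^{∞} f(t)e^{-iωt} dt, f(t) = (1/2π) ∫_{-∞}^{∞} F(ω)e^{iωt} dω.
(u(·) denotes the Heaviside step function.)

F(ω) = \frac{10}{\left(i \omega + 10\right)^{3}}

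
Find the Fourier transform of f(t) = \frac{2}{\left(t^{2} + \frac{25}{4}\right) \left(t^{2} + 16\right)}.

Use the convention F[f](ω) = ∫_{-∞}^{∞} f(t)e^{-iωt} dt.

F(ω) = - \frac{2 \pi e^{- 4 \left|{\omega}\right|}}{39} + \frac{16 \pi e^{- \frac{5 \left|{\omega}\right|}{2}}}{195}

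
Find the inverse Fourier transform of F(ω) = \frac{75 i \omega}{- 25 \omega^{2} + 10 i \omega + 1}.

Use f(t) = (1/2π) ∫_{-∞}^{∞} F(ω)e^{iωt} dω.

f(t) = 3 \left(1 - \frac{t}{5}\right) e^{- \frac{t}{5}} u\left(t\right)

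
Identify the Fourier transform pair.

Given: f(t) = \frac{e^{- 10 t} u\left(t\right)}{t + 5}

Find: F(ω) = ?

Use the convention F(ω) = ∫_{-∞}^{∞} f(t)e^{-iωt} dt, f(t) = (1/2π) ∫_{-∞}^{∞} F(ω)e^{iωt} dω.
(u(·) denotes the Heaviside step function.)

F(ω) = e^{5 i \omega + 50} \operatorname{E}_{1}\left(5 i \omega + 50\right)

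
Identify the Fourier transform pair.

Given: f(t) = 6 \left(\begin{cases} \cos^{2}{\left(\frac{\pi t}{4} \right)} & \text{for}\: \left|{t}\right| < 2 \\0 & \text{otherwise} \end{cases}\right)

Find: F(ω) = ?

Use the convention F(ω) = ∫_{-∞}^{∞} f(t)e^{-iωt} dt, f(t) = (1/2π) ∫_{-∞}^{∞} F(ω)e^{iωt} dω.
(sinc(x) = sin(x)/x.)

F(ω) = - \frac{12 \pi^{2} \operatorname{sinc}{\left(2 \omega \right)}}{4 \omega^{2} - \pi^{2}}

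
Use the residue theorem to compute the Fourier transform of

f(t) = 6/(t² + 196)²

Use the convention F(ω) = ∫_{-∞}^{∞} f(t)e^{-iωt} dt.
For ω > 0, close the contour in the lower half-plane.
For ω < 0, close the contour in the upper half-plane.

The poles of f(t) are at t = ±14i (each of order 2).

Let g(z) = f(z)e^{-iωz}; for large |z| the factor e^{-iωz} decays in the lower half-plane when ω > 0 and in the upper half-plane when ω < 0.

Case ω > 0 (lower half-plane, clockwise contour ⇒ F(ω) = -2πi·ΣRes):
  Res_{z = - 14 i} g(z) = \frac{3 i \left(14 \omega + 1\right) e^{- 14 \omega}}{5488} (pole of order 2)
  F(ω) = -2πi·ΣRes = \frac{3 \pi \left(14 \omega + 1\right) e^{- 14 \omega}}{2744}

Case ω < 0 (upper half-plane, counterclockwise contour ⇒ F(ω) = +2πi·ΣRes):
  Res_{z = 14 i} g(z) = \frac{3 i \left(14 \omega - 1\right) e^{14 \omega}}{5488} (pole of order 2)
  F(ω) = 2πi·ΣRes = \frac{3 \pi \left(1 - 14 \omega\right) e^{14 \omega}}{2744}

Both cases combine into a single formula in |ω|:

F(ω) = \frac{3 \pi \left(14 \left|{\omega}\right| + 1\right) e^{- 14 \left|{\omega}\right|}}{2744}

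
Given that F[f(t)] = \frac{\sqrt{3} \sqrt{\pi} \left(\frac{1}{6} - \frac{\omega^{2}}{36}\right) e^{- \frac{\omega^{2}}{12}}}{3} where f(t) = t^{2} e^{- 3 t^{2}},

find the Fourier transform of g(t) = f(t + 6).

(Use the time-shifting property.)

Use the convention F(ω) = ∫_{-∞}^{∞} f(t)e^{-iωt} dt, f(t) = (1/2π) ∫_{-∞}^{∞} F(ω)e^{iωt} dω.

F[g](ω) = \frac{\sqrt{3} \sqrt{\pi} \left(6 - \omega^{2}\right) e^{\frac{\omega \left(- \omega + 72 i\right)}{12}}}{108}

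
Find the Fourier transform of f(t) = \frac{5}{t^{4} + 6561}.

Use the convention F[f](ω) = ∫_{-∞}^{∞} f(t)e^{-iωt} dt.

F(ω) = \frac{5 \pi e^{- \frac{9 \sqrt{2} \left|{\omega}\right|}{2}} \sin{\left(\frac{9 \sqrt{2} \left|{\omega}\right|}{2} + \frac{\pi}{4} \right)}}{729}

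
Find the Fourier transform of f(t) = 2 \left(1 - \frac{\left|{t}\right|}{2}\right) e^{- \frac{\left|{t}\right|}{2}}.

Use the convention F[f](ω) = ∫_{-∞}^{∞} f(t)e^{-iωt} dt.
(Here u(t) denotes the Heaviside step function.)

F(ω) = \frac{64 \omega^{2}}{\left(4 \omega^{2} + 1\right)^{2}}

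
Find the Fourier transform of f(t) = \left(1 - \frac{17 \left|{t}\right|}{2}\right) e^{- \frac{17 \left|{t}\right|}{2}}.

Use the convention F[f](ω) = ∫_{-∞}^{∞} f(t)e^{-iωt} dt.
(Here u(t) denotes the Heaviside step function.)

F(ω) = \frac{544 \omega^{2}}{\left(4 \omega^{2} + 289\right)^{2}}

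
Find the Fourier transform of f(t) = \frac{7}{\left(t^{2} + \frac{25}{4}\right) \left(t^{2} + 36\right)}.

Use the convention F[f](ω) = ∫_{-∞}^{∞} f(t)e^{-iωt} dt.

F(ω) = - \frac{2 \pi e^{- 6 \left|{\omega}\right|}}{51} + \frac{8 \pi e^{- \frac{5 \left|{\omega}\right|}{2}}}{85}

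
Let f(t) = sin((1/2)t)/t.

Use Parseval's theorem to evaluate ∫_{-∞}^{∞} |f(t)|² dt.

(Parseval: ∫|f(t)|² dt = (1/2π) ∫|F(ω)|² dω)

∫|f(t)|² dt = \frac{\pi}{2}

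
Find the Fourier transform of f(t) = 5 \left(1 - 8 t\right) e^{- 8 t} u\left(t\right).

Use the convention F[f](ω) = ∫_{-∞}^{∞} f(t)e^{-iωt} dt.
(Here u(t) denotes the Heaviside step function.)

F(ω) = \frac{5 i \omega}{- \omega^{2} + 16 i \omega + 64}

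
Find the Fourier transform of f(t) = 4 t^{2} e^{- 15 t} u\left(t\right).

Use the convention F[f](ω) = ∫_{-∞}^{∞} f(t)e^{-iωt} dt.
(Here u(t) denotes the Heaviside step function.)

F(ω) = \frac{8}{\left(i \omega + 15\right)^{3}}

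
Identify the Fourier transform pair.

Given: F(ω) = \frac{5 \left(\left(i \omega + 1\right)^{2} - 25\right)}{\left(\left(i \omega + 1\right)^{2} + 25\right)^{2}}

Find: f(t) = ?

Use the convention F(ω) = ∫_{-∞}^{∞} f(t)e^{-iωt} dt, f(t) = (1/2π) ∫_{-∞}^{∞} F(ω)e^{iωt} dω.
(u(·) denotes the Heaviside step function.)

f(t) = 5 t e^{- t} \cos{\left(5 t \right)} u\left(t\right)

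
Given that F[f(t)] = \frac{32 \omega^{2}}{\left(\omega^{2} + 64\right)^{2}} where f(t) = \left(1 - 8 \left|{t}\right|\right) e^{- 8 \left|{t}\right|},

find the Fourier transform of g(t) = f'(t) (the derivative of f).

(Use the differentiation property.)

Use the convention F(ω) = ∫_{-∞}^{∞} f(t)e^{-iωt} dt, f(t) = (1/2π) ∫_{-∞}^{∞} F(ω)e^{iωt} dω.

F[g](ω) = \frac{32 i \omega^{3}}{\left(\omega^{2} + 64\right)^{2}}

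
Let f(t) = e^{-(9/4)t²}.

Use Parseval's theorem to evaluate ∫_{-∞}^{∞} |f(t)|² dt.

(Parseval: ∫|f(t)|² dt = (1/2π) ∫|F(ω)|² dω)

∫|f(t)|² dt = \frac{\sqrt{2} \sqrt{\pi}}{3}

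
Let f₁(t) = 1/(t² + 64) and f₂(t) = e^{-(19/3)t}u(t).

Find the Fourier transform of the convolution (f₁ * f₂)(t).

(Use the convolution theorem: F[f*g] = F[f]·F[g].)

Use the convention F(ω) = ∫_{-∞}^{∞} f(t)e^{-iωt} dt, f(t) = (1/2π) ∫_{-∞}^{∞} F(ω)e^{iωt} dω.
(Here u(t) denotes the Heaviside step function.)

F[f₁*f₂](ω) = \frac{3 \pi e^{- 8 \left|{\omega}\right|}}{8 \left(3 i \omega + 19\right)}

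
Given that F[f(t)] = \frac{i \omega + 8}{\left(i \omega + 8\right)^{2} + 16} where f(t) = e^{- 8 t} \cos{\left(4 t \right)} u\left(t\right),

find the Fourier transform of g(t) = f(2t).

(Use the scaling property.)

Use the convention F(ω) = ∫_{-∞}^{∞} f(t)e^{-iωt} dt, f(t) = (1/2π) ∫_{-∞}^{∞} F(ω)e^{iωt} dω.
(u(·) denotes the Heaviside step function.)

F[g](ω) = \frac{i \omega + 16}{\left(i \omega + 16\right)^{2} + 64}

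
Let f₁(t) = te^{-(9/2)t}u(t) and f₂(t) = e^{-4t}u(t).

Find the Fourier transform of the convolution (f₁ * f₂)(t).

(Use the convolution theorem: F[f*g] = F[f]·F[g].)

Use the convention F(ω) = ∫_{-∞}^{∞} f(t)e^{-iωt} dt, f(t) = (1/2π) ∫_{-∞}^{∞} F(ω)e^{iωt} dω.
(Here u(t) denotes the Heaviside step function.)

F[f₁*f₂](ω) = \frac{4}{\left(i \omega + 4\right) \left(2 i \omega + 9\right)^{2}}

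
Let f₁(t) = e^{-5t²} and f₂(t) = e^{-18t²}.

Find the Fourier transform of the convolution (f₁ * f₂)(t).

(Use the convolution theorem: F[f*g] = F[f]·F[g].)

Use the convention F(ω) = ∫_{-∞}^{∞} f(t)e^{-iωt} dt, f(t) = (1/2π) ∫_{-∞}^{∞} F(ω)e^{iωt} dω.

F[f₁*f₂](ω) = \frac{\sqrt{10} \pi e^{- \frac{23 \omega^{2}}{360}}}{30}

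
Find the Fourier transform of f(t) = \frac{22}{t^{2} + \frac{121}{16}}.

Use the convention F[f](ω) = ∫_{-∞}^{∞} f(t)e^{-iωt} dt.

F(ω) = 8 \pi e^{- \frac{11 \left|{\omega}\right|}{4}}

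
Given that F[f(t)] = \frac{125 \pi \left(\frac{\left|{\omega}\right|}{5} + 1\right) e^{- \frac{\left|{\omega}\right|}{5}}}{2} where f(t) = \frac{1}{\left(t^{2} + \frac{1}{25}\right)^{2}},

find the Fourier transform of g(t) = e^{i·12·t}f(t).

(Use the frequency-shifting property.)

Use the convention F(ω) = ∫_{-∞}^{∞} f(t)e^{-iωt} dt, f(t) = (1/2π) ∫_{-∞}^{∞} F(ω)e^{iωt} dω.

F[g](ω) = \frac{25 \pi \left(\left|{\omega - 12}\right| + 5\right) e^{- \frac{\left|{\omega - 12}\right|}{5}}}{2}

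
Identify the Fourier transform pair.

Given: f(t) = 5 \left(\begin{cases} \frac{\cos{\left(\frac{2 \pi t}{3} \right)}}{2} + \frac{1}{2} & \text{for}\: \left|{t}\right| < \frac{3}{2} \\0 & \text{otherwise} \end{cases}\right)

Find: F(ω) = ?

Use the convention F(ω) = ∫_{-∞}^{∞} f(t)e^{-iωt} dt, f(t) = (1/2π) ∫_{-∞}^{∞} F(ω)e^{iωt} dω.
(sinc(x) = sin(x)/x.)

F(ω) = - \frac{30 \pi^{2} \operatorname{sinc}{\left(\frac{3 \omega}{2} \right)}}{9 \omega^{2} - 4 \pi^{2}}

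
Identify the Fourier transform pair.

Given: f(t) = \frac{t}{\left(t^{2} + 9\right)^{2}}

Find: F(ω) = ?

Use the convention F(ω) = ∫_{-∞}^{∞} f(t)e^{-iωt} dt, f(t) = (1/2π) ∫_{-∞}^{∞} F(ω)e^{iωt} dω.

F(ω) = - \frac{i \pi \omega e^{- 3 \left|{\omega}\right|}}{6}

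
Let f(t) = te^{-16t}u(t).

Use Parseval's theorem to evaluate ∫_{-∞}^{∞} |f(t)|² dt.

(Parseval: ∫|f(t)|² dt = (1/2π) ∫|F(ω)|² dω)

∫|f(t)|² dt = \frac{1}{16384}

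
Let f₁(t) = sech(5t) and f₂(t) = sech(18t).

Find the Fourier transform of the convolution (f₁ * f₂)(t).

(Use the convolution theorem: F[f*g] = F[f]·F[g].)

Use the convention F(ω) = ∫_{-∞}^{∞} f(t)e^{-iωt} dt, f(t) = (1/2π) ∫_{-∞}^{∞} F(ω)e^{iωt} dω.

F[f₁*f₂](ω) = \frac{\pi^{2}}{90 \cosh{\left(\frac{\pi \omega}{36} \right)} \cosh{\left(\frac{\pi \omega}{10} \right)}}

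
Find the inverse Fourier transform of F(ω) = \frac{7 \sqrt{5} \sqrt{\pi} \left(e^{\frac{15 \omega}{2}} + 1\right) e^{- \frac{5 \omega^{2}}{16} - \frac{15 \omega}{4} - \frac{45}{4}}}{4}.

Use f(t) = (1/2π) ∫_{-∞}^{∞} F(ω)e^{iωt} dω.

f(t) = 7 e^{- \frac{4 t^{2}}{5}} \cos{\left(6 t \right)}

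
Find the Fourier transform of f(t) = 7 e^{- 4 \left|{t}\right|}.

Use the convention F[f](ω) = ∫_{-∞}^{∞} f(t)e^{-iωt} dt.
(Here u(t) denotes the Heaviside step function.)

F(ω) = \frac{56}{\omega^{2} + 16}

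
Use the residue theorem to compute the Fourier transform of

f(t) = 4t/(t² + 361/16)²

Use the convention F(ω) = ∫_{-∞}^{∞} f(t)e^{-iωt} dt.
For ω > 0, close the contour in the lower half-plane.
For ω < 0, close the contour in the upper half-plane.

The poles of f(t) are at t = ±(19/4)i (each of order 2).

Let g(z) = f(z)e^{-iωz}; for large |z| the factor e^{-iωz} decays in the lower half-plane when ω > 0 and in the upper half-plane when ω < 0.

Case ω > 0 (lower half-plane, clockwise contour ⇒ F(ω) = -2πi·ΣRes):
  Res_{z = - \frac{19 i}{4}} g(z) = \frac{4 \omega e^{- \frac{19 \omega}{4}}}{19} (pole of order 2)
  F(ω) = -2πi·ΣRes = - \frac{8 i \pi \omega e^{- \frac{19 \omega}{4}}}{19}

Case ω < 0 (upper half-plane, counterclockwise contour ⇒ F(ω) = +2πi·ΣRes):
  Res_{z = \frac{19 i}{4}} g(z) = - \frac{4 \omega e^{\frac{19 \omega}{4}}}{19} (pole of order 2)
  F(ω) = 2πi·ΣRes = - \frac{8 i \pi \omega e^{\frac{19 \omega}{4}}}{19}

Both cases combine into a single formula in |ω|:

F(ω) = - \frac{8 i \pi \omega e^{- \frac{19 \left|{\omega}\right|}{4}}}{19}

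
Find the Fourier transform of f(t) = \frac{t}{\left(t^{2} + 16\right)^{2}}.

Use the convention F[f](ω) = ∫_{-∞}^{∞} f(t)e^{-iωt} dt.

F(ω) = - \frac{i \pi \omega e^{- 4 \left|{\omega}\right|}}{8}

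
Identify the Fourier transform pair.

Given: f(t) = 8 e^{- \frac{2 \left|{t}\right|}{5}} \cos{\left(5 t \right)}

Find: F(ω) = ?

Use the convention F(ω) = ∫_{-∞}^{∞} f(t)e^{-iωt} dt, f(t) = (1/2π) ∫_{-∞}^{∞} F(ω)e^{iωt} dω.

F(ω) = \frac{160 \left(25 \omega^{2} + 629\right)}{625 \omega^{4} - 31050 \omega^{2} + 395641}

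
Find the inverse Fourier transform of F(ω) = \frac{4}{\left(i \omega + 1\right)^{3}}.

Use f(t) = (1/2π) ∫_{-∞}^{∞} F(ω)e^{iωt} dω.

f(t) = 2 t^{2} e^{- t} u\left(t\right)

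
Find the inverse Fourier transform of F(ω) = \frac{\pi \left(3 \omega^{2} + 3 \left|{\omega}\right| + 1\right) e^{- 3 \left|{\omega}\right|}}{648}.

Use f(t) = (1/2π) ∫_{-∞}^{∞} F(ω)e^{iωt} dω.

f(t) = \frac{1}{\left(t^{2} + 9\right)^{3}}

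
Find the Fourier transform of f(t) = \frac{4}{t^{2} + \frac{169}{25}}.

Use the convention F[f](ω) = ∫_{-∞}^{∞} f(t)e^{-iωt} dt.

F(ω) = \frac{20 \pi e^{- \frac{13 \left|{\omega}\right|}{5}}}{13}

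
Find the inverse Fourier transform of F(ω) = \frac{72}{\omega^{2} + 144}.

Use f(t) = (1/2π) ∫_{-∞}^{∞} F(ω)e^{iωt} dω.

f(t) = 3 e^{- 12 \left|{t}\right|}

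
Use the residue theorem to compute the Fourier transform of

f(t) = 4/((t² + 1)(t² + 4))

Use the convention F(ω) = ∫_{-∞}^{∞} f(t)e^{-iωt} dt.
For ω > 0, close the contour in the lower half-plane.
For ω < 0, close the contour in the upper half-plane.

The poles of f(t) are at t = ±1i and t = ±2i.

Let g(z) = f(z)e^{-iωz}; for large |z| the factor e^{-iωz} decays in the lower half-plane when ω > 0 and in the upper half-plane when ω < 0.

Case ω > 0 (lower half-plane, clockwise contour ⇒ F(ω) = -2πi·ΣRes):
  Res_{z = - i} g(z) = \frac{2 i e^{- \omega}}{3}
  Res_{z = - 2 i} g(z) = - \frac{i e^{- 2 \omega}}{3}
  F(ω) = -2πi·ΣRes = \frac{2 \pi \left(2 e^{\omega} - 1\right) e^{- 2 \omega}}{3}

Case ω < 0 (upper half-plane, counterclockwise contour ⇒ F(ω) = +2πi·ΣRes):
  Res_{z = i} g(z) = - \frac{2 i e^{\omega}}{3}
  Res_{z = 2 i} g(z) = \frac{i e^{2 \omega}}{3}
  F(ω) = 2πi·ΣRes = \frac{2 \pi \left(2 - e^{\omega}\right) e^{\omega}}{3}

Both cases combine into a single formula in |ω|:

F(ω) = \frac{2 \pi \left(2 e^{\left|{\omega}\right|} - 1\right) e^{- 2 \left|{\omega}\right|}}{3}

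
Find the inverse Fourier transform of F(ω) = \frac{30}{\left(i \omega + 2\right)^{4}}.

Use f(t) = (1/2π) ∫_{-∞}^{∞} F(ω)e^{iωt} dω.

f(t) = 5 t^{3} e^{- 2 t} u\left(t\right)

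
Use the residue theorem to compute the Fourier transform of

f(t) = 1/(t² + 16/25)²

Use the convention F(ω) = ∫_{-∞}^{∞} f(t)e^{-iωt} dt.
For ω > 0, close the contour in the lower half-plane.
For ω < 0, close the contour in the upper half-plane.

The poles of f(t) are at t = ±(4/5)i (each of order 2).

Let g(z) = f(z)e^{-iωz}; for large |z| the factor e^{-iωz} decays in the lower half-plane when ω > 0 and in the upper half-plane when ω < 0.

Case ω > 0 (lower half-plane, clockwise contour ⇒ F(ω) = -2πi·ΣRes):
  Res_{z = - \frac{4 i}{5}} g(z) = \frac{25 i \left(4 \omega + 5\right) e^{- \frac{4 \omega}{5}}}{256} (pole of order 2)
  F(ω) = -2πi·ΣRes = \frac{25 \pi \left(4 \omega + 5\right) e^{- \frac{4 \omega}{5}}}{128}

Case ω < 0 (upper half-plane, counterclockwise contour ⇒ F(ω) = +2πi·ΣRes):
  Res_{z = \frac{4 i}{5}} g(z) = \frac{25 i \left(4 \omega - 5\right) e^{\frac{4 \omega}{5}}}{256} (pole of order 2)
  F(ω) = 2πi·ΣRes = \frac{25 \pi \left(5 - 4 \omega\right) e^{\frac{4 \omega}{5}}}{128}

Both cases combine into a single formula in |ω|:

F(ω) = \frac{25 \pi \left(4 \left|{\omega}\right| + 5\right) e^{- \frac{4 \left|{\omega}\right|}{5}}}{128}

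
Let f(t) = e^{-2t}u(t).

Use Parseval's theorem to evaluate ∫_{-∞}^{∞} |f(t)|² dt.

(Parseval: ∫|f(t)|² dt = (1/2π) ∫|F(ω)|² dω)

∫|f(t)|² dt = \frac{1}{4}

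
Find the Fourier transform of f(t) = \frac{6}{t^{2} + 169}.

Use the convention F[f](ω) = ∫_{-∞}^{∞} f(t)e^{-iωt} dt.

F(ω) = \frac{6 \pi e^{- 13 \left|{\omega}\right|}}{13}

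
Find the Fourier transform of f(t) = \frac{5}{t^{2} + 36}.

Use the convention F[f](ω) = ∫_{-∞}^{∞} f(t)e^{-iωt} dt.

F(ω) = \frac{5 \pi e^{- 6 \left|{\omega}\right|}}{6}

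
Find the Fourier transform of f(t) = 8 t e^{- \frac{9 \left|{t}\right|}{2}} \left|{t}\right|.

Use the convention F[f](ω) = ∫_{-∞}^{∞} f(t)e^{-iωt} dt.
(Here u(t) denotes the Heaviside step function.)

F(ω) = \frac{512 i \omega \left(4 \omega^{2} - 243\right)}{\left(4 \omega^{2} + 81\right)^{3}}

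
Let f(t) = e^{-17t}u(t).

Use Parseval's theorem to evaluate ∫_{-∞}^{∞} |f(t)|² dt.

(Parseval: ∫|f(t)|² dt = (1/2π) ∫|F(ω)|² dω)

∫|f(t)|² dt = \frac{1}{34}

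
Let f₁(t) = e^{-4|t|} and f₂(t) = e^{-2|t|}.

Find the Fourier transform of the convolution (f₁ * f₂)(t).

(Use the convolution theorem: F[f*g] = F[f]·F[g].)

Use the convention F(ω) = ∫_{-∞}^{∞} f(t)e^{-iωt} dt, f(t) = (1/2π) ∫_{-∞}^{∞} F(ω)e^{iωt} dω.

F[f₁*f₂](ω) = \frac{32}{\left(\omega^{2} + 4\right) \left(\omega^{2} + 16\right)}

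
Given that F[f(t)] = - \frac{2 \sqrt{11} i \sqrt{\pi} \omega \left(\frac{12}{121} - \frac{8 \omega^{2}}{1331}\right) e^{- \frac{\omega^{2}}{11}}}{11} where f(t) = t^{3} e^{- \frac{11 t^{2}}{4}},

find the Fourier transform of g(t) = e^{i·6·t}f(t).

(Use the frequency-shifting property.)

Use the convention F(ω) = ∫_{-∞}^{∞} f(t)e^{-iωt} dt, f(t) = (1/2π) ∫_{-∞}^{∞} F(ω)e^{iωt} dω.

F[g](ω) = \frac{8 \sqrt{11} i \sqrt{\pi} \left(\omega - 6\right) \left(2 \left(\omega - 6\right)^{2} - 33\right) e^{- \frac{\left(\omega - 6\right)^{2}}{11}}}{14641}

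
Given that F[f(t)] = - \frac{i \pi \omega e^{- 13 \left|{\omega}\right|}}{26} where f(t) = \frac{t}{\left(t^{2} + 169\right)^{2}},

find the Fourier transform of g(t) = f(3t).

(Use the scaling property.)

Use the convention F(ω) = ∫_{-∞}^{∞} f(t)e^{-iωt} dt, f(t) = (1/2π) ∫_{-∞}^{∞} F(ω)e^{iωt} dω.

F[g](ω) = - \frac{i \pi \omega e^{- \frac{13 \left|{\omega}\right|}{3}}}{234}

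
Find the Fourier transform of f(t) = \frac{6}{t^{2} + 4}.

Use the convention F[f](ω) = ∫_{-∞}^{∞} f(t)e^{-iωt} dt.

F(ω) = 3 \pi e^{- 2 \left|{\omega}\right|}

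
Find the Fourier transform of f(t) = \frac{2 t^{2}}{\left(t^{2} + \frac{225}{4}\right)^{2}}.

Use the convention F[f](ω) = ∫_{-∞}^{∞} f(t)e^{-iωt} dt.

F(ω) = \frac{\pi \left(2 - 15 \left|{\omega}\right|\right) e^{- \frac{15 \left|{\omega}\right|}{2}}}{15}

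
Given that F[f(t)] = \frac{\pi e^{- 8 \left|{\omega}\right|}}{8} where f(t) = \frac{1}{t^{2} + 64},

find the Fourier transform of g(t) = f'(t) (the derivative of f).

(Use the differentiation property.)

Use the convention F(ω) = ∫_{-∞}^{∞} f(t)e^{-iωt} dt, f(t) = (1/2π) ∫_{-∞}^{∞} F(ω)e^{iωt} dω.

F[g](ω) = \frac{i \pi \omega e^{- 8 \left|{\omega}\right|}}{8}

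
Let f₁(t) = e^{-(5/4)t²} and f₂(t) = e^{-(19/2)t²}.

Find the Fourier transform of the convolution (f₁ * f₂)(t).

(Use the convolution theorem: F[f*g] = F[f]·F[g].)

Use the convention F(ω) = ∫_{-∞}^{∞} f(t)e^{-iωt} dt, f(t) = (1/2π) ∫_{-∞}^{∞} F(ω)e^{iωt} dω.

F[f₁*f₂](ω) = \frac{2 \sqrt{190} \pi e^{- \frac{43 \omega^{2}}{190}}}{95}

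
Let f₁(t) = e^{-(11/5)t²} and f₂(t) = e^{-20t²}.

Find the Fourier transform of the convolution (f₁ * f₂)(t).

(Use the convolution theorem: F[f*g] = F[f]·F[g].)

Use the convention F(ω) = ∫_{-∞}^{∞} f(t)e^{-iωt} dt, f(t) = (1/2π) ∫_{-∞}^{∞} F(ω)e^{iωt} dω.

F[f₁*f₂](ω) = \frac{\sqrt{11} \pi e^{- \frac{111 \omega^{2}}{880}}}{22}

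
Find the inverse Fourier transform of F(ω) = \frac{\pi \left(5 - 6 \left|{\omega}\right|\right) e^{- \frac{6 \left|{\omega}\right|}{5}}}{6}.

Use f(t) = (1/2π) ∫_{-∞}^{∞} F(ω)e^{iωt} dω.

f(t) = \frac{2 t^{2}}{\left(t^{2} + \frac{36}{25}\right)^{2}}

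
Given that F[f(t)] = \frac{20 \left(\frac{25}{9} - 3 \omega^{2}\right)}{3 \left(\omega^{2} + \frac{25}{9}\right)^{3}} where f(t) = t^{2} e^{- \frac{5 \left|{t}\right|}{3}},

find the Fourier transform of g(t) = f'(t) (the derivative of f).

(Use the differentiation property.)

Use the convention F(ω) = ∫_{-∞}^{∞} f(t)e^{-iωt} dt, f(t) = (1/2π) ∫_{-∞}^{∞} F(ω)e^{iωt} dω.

F[g](ω) = - \frac{540 i \omega \left(27 \omega^{2} - 25\right)}{\left(9 \omega^{2} + 25\right)^{3}}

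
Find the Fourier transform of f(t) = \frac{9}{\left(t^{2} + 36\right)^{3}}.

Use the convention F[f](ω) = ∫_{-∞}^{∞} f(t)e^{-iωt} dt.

F(ω) = \frac{\pi \left(12 \omega^{2} + 6 \left|{\omega}\right| + 1\right) e^{- 6 \left|{\omega}\right|}}{2304}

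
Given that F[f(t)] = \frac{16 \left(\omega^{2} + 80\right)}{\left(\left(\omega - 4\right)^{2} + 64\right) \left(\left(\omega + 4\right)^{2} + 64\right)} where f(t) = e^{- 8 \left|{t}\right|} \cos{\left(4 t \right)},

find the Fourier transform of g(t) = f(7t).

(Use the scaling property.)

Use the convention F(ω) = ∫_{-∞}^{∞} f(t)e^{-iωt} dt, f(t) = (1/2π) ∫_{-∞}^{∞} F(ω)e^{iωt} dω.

F[g](ω) = \frac{112 \left(\omega^{2} + 3920\right)}{\omega^{4} + 4704 \omega^{2} + 15366400}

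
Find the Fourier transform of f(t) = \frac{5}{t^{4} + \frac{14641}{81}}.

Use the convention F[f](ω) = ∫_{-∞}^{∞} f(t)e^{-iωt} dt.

F(ω) = \frac{135 \pi e^{- \frac{11 \sqrt{2} \left|{\omega}\right|}{6}} \sin{\left(\frac{11 \sqrt{2} \left|{\omega}\right|}{6} + \frac{\pi}{4} \right)}}{1331}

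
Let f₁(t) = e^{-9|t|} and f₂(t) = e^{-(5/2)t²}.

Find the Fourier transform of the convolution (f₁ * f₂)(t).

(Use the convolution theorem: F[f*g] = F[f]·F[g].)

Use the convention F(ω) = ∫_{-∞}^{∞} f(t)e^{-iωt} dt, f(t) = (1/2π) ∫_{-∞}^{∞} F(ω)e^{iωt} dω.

F[f₁*f₂](ω) = \frac{18 \sqrt{10} \sqrt{\pi} e^{- \frac{\omega^{2}}{10}}}{5 \left(\omega^{2} + 81\right)}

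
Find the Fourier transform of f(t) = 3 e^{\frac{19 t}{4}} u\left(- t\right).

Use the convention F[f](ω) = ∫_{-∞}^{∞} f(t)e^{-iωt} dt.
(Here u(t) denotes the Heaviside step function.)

F(ω) = - \frac{12}{4 i \omega - 19}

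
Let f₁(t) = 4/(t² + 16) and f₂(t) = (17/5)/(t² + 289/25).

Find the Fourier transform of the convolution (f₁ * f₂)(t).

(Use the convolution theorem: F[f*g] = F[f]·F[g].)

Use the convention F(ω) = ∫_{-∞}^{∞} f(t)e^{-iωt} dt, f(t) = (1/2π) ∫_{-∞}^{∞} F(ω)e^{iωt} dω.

F[f₁*f₂](ω) = \pi^{2} e^{- \frac{37 \left|{\omega}\right|}{5}}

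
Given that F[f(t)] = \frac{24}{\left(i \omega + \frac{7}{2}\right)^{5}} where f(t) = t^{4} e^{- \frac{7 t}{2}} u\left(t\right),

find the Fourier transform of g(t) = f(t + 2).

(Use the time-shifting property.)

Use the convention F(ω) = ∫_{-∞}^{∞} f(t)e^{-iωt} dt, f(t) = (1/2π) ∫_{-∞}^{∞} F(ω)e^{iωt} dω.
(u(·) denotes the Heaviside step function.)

F[g](ω) = \frac{768 e^{2 i \omega}}{\left(2 i \omega + 7\right)^{5}}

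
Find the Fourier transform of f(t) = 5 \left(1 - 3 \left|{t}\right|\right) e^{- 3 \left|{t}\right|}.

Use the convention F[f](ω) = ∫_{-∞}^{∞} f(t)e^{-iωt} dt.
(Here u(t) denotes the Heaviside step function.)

F(ω) = \frac{60 \omega^{2}}{\left(\omega^{2} + 9\right)^{2}}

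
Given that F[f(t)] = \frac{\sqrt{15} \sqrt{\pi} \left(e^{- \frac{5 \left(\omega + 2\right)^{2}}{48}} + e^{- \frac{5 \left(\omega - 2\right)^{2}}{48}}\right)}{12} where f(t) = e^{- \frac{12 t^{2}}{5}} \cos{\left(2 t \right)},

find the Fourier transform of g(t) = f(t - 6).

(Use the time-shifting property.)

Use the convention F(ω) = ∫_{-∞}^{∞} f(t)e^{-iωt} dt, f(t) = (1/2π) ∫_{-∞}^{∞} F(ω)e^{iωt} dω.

F[g](ω) = \frac{\sqrt{15} \sqrt{\pi} \left(e^{\frac{5 \omega}{6}} + 1\right) e^{- \frac{5 \omega^{2}}{48} - \frac{5 \omega}{12} - 6 i \omega - \frac{5}{12}}}{12}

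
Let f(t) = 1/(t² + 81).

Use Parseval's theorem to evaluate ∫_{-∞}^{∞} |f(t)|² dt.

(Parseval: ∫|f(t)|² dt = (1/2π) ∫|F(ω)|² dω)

∫|f(t)|² dt = \frac{\pi}{1458}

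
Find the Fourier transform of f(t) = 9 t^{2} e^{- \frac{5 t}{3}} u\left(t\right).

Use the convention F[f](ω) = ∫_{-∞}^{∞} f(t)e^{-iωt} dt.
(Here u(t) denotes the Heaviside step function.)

F(ω) = \frac{486}{\left(3 i \omega + 5\right)^{3}}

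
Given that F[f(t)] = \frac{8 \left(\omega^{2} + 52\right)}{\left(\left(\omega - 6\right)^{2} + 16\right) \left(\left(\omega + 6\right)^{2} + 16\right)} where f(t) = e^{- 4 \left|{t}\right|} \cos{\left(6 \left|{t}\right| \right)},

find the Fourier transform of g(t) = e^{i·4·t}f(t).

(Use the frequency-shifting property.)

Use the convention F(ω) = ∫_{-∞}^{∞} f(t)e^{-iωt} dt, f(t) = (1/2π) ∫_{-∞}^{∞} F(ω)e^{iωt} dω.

F[g](ω) = \frac{8 \left(\left(\omega - 4\right)^{2} + 52\right)}{\left(\left(\omega - 10\right)^{2} + 16\right) \left(\left(\omega + 2\right)^{2} + 16\right)}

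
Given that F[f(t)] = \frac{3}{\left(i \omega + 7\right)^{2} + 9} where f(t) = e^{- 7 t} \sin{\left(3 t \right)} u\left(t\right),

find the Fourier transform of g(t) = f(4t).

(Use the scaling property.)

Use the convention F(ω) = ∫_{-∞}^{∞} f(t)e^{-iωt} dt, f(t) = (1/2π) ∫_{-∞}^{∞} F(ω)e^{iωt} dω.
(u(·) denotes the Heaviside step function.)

F[g](ω) = \frac{12}{\left(i \omega + 28\right)^{2} + 144}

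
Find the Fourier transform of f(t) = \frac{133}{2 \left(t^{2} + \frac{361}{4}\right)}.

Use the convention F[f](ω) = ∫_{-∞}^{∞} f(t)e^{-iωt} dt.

F(ω) = 7 \pi e^{- \frac{19 \left|{\omega}\right|}{2}}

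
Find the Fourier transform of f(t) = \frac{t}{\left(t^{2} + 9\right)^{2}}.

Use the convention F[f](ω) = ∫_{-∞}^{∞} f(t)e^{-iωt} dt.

F(ω) = - \frac{i \pi \omega e^{- 3 \left|{\omega}\right|}}{6}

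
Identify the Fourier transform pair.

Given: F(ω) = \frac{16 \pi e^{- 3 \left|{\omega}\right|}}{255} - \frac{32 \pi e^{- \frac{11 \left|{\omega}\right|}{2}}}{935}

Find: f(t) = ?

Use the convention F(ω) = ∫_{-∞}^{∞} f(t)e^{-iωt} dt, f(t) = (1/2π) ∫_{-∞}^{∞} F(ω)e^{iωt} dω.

f(t) = \frac{4}{\left(t^{2} + 9\right) \left(t^{2} + \frac{121}{4}\right)}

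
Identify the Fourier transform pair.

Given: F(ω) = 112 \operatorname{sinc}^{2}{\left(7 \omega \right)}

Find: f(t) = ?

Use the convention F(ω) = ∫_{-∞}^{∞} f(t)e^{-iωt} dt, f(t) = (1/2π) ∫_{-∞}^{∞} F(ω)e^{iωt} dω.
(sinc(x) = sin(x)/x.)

f(t) = 8 \left(\begin{cases} 1 - \frac{\left|{t}\right|}{14} & \text{for}\: \left|{t}\right| < 14 \\0 & \text{otherwise} \end{cases}\right)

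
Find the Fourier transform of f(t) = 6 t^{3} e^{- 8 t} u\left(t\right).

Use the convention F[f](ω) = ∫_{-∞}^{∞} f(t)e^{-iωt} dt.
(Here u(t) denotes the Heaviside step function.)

F(ω) = \frac{36}{\left(i \omega + 8\right)^{4}}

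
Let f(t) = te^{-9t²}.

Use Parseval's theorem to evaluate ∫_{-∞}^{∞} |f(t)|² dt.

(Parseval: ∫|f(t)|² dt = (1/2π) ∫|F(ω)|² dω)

∫|f(t)|² dt = \frac{\sqrt{2} \sqrt{\pi}}{216}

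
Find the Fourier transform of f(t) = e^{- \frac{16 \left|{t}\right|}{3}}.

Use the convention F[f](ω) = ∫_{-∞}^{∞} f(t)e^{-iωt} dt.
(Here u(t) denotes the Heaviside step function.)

F(ω) = \frac{96}{9 \omega^{2} + 256}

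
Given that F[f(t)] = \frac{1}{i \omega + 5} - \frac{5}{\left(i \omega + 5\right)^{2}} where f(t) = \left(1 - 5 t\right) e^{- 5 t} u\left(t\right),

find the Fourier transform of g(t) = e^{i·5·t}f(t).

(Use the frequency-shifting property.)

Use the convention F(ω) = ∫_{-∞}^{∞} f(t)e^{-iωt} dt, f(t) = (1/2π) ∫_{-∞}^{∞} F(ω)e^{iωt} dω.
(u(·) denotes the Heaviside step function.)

F[g](ω) = \frac{i \left(5 - \omega\right)}{\omega^{2} - 10 \omega \left(1 + i\right) + 50 i}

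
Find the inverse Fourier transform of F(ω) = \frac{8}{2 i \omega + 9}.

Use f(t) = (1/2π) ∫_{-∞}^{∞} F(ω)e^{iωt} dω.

f(t) = 4 e^{- \frac{9 t}{2}} u\left(t\right)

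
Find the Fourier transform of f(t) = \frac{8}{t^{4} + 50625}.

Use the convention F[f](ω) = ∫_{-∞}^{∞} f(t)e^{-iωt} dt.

F(ω) = \frac{8 \pi e^{- \frac{15 \sqrt{2} \left|{\omega}\right|}{2}} \sin{\left(\frac{15 \sqrt{2} \left|{\omega}\right|}{2} + \frac{\pi}{4} \right)}}{3375}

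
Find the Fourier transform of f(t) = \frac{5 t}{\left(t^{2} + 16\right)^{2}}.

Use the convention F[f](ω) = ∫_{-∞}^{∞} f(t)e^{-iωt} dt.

F(ω) = - \frac{5 i \pi \omega e^{- 4 \left|{\omega}\right|}}{8}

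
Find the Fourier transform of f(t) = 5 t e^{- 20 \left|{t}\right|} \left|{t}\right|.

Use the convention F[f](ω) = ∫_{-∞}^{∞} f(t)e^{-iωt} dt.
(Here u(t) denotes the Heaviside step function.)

F(ω) = \frac{20 i \omega \left(\omega^{2} - 1200\right)}{\left(\omega^{2} + 400\right)^{3}}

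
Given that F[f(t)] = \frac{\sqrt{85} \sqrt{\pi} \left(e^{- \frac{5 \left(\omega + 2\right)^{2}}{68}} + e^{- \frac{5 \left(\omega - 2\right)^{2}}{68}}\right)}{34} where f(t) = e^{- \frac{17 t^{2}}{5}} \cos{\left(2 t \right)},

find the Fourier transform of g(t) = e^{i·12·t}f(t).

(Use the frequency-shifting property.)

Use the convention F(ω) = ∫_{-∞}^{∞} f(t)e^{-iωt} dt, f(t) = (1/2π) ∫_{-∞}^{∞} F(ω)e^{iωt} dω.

F[g](ω) = \frac{\sqrt{85} \sqrt{\pi} \left(e^{\frac{10 \omega}{17}} + e^{\frac{120}{17}}\right) e^{- \frac{5 \omega^{2}}{68} + \frac{25 \omega}{17} - \frac{245}{17}}}{34}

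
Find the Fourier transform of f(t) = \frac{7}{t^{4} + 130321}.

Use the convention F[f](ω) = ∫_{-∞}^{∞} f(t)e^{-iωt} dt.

F(ω) = \frac{7 \pi e^{- \frac{19 \sqrt{2} \left|{\omega}\right|}{2}} \sin{\left(\frac{19 \sqrt{2} \left|{\omega}\right|}{2} + \frac{\pi}{4} \right)}}{6859}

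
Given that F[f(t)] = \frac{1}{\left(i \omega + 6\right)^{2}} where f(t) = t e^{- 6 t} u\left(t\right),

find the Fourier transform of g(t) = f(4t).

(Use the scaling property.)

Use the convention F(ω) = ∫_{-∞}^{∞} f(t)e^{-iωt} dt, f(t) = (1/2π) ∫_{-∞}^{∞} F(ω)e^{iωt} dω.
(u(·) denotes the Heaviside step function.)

F[g](ω) = \frac{4}{\left(i \omega + 24\right)^{2}}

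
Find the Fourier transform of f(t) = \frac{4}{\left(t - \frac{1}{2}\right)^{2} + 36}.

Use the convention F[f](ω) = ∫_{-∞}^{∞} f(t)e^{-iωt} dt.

F(ω) = \frac{2 \pi e^{- \frac{i \omega}{2} - 6 \left|{\omega}\right|}}{3}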